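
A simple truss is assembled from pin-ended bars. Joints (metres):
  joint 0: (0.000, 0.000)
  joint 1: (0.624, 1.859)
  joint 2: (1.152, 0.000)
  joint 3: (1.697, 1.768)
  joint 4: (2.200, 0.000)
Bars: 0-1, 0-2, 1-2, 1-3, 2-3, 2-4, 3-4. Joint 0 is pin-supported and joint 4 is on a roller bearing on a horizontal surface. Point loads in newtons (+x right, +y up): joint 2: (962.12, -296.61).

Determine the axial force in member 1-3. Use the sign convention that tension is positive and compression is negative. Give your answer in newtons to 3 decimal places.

N=5 nodes, M=7 members, R=3 reactions → 2N=10, M+R=10
member 0 (0-1): L=1.9609, (cx,cy)=(0.3182,0.9480)
member 1 (0-2): L=1.1520, (cx,cy)=(1.0000,0.0000)
member 2 (1-2): L=1.9325, (cx,cy)=(0.2732,-0.9620)
member 3 (1-3): L=1.0769, (cx,cy)=(0.9964,-0.0845)
member 4 (2-3): L=1.8501, (cx,cy)=(0.2946,0.9556)
member 5 (2-4): L=1.0480, (cx,cy)=(1.0000,0.0000)
member 6 (3-4): L=1.8382, (cx,cy)=(0.2736,-0.9618)
solve A·x = −loads:
  F[0-1] = -149.0417 N (compression)
  F[0-2] = +1009.5474 N (tension)
  F[1-2] = +154.7927 N (tension)
  F[1-3] = -90.0416 N (compression)
  F[2-3] = +154.5653 N (tension)
  F[2-4] = +44.1877 N (tension)
  F[3-4] = -161.4792 N (compression)
  Rx@0 = -962.1200 N
  Ry@0 = +141.2942 N
  Ry@4 = +155.3158 N

-90.042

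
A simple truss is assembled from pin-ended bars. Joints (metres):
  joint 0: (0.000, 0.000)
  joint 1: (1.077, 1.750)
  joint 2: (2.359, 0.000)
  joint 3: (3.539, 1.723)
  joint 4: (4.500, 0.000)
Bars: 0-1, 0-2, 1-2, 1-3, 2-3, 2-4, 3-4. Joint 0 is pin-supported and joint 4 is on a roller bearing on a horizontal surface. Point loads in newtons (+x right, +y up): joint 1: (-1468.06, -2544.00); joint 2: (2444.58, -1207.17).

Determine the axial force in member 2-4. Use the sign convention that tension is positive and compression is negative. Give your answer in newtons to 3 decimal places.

374.125

N=5 nodes, M=7 members, R=3 reactions → 2N=10, M+R=10
member 0 (0-1): L=2.0549, (cx,cy)=(0.5241,0.8516)
member 1 (0-2): L=2.3590, (cx,cy)=(1.0000,0.0000)
member 2 (1-2): L=2.1693, (cx,cy)=(0.5910,-0.8067)
member 3 (1-3): L=2.4621, (cx,cy)=(0.9999,-0.0110)
member 4 (2-3): L=2.0883, (cx,cy)=(0.5650,0.8251)
member 5 (2-4): L=2.1410, (cx,cy)=(1.0000,0.0000)
member 6 (3-4): L=1.9729, (cx,cy)=(0.4871,-0.8733)
solve A·x = −loads:
  F[0-1] = -3617.0061 N (compression)
  F[0-2] = +2872.2818 N (tension)
  F[1-2] = +676.1707 N (tension)
  F[1-3] = -827.3440 N (compression)
  F[2-3] = +802.0071 N (tension)
  F[2-4] = +374.1247 N (tension)
  F[3-4] = -768.0568 N (compression)
  Rx@0 = -976.5200 N
  Ry@0 = +3080.3929 N
  Ry@4 = +670.7771 N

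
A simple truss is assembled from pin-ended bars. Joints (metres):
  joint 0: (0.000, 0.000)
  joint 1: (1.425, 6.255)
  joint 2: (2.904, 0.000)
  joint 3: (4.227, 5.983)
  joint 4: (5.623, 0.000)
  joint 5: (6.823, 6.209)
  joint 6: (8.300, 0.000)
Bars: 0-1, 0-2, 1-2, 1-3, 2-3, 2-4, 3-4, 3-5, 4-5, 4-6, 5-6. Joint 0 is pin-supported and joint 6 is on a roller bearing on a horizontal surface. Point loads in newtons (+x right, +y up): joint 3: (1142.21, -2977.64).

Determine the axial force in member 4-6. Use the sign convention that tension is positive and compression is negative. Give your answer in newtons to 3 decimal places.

556.592

N=7 nodes, M=11 members, R=3 reactions → 2N=14, M+R=14
member 0 (0-1): L=6.4153, (cx,cy)=(0.2221,0.9750)
member 1 (0-2): L=2.9040, (cx,cy)=(1.0000,0.0000)
member 2 (1-2): L=6.4275, (cx,cy)=(0.2301,-0.9732)
member 3 (1-3): L=2.8152, (cx,cy)=(0.9953,-0.0966)
member 4 (2-3): L=6.1275, (cx,cy)=(0.2159,0.9764)
member 5 (2-4): L=2.7190, (cx,cy)=(1.0000,0.0000)
member 6 (3-4): L=6.1437, (cx,cy)=(0.2272,-0.9738)
member 7 (3-5): L=2.6058, (cx,cy)=(0.9962,0.0867)
member 8 (4-5): L=6.3239, (cx,cy)=(0.1898,0.9818)
member 9 (4-6): L=2.6770, (cx,cy)=(1.0000,0.0000)
member 10 (5-6): L=6.3823, (cx,cy)=(0.2314,-0.9729)
solve A·x = −loads:
  F[0-1] = -654.1845 N (compression)
  F[0-2] = +1287.5216 N (tension)
  F[1-2] = +685.6626 N (tension)
  F[1-3] = -304.5113 N (compression)
  F[2-3] = -683.3822 N (compression)
  F[2-4] = +1592.8462 N (tension)
  F[3-4] = -2494.3712 N (compression)
  F[3-5] = -1029.9449 N (compression)
  F[4-5] = +2474.0754 N (tension)
  F[4-6] = +556.5924 N (tension)
  F[5-6] = -2405.0887 N (compression)
  Rx@0 = -1142.2100 N
  Ry@0 = +637.8416 N
  Ry@6 = +2339.7984 N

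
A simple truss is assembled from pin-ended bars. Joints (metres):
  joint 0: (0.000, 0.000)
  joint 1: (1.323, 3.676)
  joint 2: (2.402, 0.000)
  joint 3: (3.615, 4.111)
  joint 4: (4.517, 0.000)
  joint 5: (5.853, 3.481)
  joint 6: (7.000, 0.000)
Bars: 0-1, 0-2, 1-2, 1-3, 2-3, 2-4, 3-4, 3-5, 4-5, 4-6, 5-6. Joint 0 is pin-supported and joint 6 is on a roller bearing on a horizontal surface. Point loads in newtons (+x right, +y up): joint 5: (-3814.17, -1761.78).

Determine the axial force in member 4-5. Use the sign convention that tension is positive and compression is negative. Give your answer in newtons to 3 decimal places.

N=7 nodes, M=11 members, R=3 reactions → 2N=14, M+R=14
member 0 (0-1): L=3.9068, (cx,cy)=(0.3386,0.9409)
member 1 (0-2): L=2.4020, (cx,cy)=(1.0000,0.0000)
member 2 (1-2): L=3.8311, (cx,cy)=(0.2816,-0.9595)
member 3 (1-3): L=2.3329, (cx,cy)=(0.9825,0.1865)
member 4 (2-3): L=4.2862, (cx,cy)=(0.2830,0.9591)
member 5 (2-4): L=2.1150, (cx,cy)=(1.0000,0.0000)
member 6 (3-4): L=4.2088, (cx,cy)=(0.2143,-0.9768)
member 7 (3-5): L=2.3250, (cx,cy)=(0.9626,-0.2710)
member 8 (4-5): L=3.7286, (cx,cy)=(0.3583,0.9336)
member 9 (4-6): L=2.4830, (cx,cy)=(1.0000,0.0000)
member 10 (5-6): L=3.6651, (cx,cy)=(0.3130,-0.9498)
solve A·x = −loads:
  F[0-1] = -2322.6416 N (compression)
  F[0-2] = -3027.6355 N (compression)
  F[1-2] = +2010.0603 N (tension)
  F[1-3] = -1376.8008 N (compression)
  F[2-3] = -2010.8970 N (compression)
  F[2-4] = -1892.4317 N (compression)
  F[3-4] = +2974.9878 N (tension)
  F[3-5] = -2658.7888 N (compression)
  F[4-5] = -3112.5325 N (compression)
  F[4-6] = -139.5882 N (compression)
  F[5-6] = +446.0374 N (tension)
  Rx@0 = +3814.1700 N
  Ry@0 = +2185.4125 N
  Ry@6 = -423.6325 N

-3112.533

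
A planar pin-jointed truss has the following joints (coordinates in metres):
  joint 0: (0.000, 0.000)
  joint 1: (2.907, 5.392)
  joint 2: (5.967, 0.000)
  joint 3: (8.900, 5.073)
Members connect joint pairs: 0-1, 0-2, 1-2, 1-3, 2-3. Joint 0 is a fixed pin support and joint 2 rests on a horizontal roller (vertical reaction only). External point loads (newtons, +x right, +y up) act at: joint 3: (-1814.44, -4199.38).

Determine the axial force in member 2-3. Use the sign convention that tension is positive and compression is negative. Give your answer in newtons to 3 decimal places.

N=4 nodes, M=5 members, R=3 reactions → 2N=8, M+R=8
member 0 (0-1): L=6.1257, (cx,cy)=(0.4746,0.8802)
member 1 (0-2): L=5.9670, (cx,cy)=(1.0000,0.0000)
member 2 (1-2): L=6.1998, (cx,cy)=(0.4936,-0.8697)
member 3 (1-3): L=6.0015, (cx,cy)=(0.9986,-0.0532)
member 4 (2-3): L=5.8598, (cx,cy)=(0.5005,0.8657)
solve A·x = −loads:
  F[0-1] = +592.5266 N (tension)
  F[0-2] = -2095.6278 N (compression)
  F[1-2] = -636.1164 N (compression)
  F[1-3] = +595.9957 N (tension)
  F[2-3] = -4814.1322 N (compression)
  Rx@0 = +1814.4400 N
  Ry@0 = -521.5565 N
  Ry@2 = +4720.9365 N

-4814.132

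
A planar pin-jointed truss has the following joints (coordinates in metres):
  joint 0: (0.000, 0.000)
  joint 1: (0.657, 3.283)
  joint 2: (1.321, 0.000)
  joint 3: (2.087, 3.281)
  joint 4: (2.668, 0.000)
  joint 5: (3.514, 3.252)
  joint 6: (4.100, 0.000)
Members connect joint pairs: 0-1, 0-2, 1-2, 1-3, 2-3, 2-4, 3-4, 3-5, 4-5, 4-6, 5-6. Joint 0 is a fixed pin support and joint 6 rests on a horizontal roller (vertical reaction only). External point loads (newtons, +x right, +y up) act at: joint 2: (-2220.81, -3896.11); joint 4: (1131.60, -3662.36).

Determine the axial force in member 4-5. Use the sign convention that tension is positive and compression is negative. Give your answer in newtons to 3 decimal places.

N=7 nodes, M=11 members, R=3 reactions → 2N=14, M+R=14
member 0 (0-1): L=3.3481, (cx,cy)=(0.1962,0.9806)
member 1 (0-2): L=1.3210, (cx,cy)=(1.0000,0.0000)
member 2 (1-2): L=3.3495, (cx,cy)=(0.1982,-0.9802)
member 3 (1-3): L=1.4300, (cx,cy)=(1.0000,-0.0014)
member 4 (2-3): L=3.3692, (cx,cy)=(0.2274,0.9738)
member 5 (2-4): L=1.3470, (cx,cy)=(1.0000,0.0000)
member 6 (3-4): L=3.3320, (cx,cy)=(0.1744,-0.9847)
member 7 (3-5): L=1.4273, (cx,cy)=(0.9998,-0.0203)
member 8 (4-5): L=3.3602, (cx,cy)=(0.2518,0.9678)
member 9 (4-6): L=1.4320, (cx,cy)=(1.0000,0.0000)
member 10 (5-6): L=3.3044, (cx,cy)=(0.1773,-0.9841)
solve A·x = −loads:
  F[0-1] = -3997.6726 N (compression)
  F[0-2] = -304.7427 N (compression)
  F[1-2] = +4001.5724 N (tension)
  F[1-3] = -1577.7406 N (compression)
  F[2-3] = -26.7456 N (compression)
  F[2-4] = +2715.4197 N (tension)
  F[3-4] = +57.1027 N (tension)
  F[3-5] = -1594.1056 N (compression)
  F[4-5] = +3726.1603 N (tension)
  F[4-6] = +655.6499 N (tension)
  F[5-6] = -3697.1225 N (compression)
  Rx@0 = +1089.2100 N
  Ry@0 = +3919.9486 N
  Ry@6 = +3638.5214 N

3726.160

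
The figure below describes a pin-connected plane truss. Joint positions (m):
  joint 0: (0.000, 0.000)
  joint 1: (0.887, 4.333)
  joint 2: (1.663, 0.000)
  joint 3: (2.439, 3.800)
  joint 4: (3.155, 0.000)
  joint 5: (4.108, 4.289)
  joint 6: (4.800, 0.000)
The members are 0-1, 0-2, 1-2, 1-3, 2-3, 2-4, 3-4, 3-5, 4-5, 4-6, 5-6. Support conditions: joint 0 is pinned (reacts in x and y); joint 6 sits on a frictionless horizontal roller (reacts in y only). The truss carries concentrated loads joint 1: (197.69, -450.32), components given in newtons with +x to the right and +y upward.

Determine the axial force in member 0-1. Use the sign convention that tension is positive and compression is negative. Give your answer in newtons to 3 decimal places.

-192.560

N=7 nodes, M=11 members, R=3 reactions → 2N=14, M+R=14
member 0 (0-1): L=4.4229, (cx,cy)=(0.2005,0.9797)
member 1 (0-2): L=1.6630, (cx,cy)=(1.0000,0.0000)
member 2 (1-2): L=4.4019, (cx,cy)=(0.1763,-0.9843)
member 3 (1-3): L=1.6410, (cx,cy)=(0.9458,-0.3248)
member 4 (2-3): L=3.8784, (cx,cy)=(0.2001,0.9798)
member 5 (2-4): L=1.4920, (cx,cy)=(1.0000,0.0000)
member 6 (3-4): L=3.8669, (cx,cy)=(0.1852,-0.9827)
member 7 (3-5): L=1.7392, (cx,cy)=(0.9597,0.2812)
member 8 (4-5): L=4.3936, (cx,cy)=(0.2169,0.9762)
member 9 (4-6): L=1.6450, (cx,cy)=(1.0000,0.0000)
member 10 (5-6): L=4.3445, (cx,cy)=(0.1593,-0.9872)
solve A·x = −loads:
  F[0-1] = -192.5603 N (compression)
  F[0-2] = +236.3078 N (tension)
  F[1-2] = -195.4077 N (compression)
  F[1-3] = -213.4324 N (compression)
  F[2-3] = +196.3171 N (tension)
  F[2-4] = +162.5808 N (tension)
  F[3-4] = -298.2822 N (compression)
  F[3-5] = -111.8628 N (compression)
  F[4-5] = +300.2730 N (tension)
  F[4-6] = +42.2189 N (tension)
  F[5-6] = -265.0558 N (compression)
  Rx@0 = -197.6900 N
  Ry@0 = +188.6482 N
  Ry@6 = +261.6718 N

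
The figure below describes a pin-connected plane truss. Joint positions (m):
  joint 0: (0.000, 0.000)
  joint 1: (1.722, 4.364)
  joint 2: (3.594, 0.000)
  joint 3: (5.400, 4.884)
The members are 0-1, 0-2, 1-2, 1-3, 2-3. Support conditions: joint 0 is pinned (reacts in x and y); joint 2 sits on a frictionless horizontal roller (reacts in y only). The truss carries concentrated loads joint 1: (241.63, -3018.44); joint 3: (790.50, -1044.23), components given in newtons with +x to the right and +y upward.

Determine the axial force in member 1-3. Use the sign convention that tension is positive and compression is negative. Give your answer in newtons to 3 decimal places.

1253.889

N=4 nodes, M=5 members, R=3 reactions → 2N=8, M+R=8
member 0 (0-1): L=4.6915, (cx,cy)=(0.3671,0.9302)
member 1 (0-2): L=3.5940, (cx,cy)=(1.0000,0.0000)
member 2 (1-2): L=4.7486, (cx,cy)=(0.3942,-0.9190)
member 3 (1-3): L=3.7146, (cx,cy)=(0.9902,0.1400)
member 4 (2-3): L=5.2072, (cx,cy)=(0.3468,0.9379)
solve A·x = −loads:
  F[0-1] = +344.1776 N (tension)
  F[0-2] = +905.7996 N (tension)
  F[1-2] = -3441.8005 N (compression)
  F[1-3] = +1253.8887 N (tension)
  F[2-3] = -1300.4825 N (compression)
  Rx@0 = -1032.1300 N
  Ry@0 = -320.1544 N
  Ry@2 = +4382.8244 N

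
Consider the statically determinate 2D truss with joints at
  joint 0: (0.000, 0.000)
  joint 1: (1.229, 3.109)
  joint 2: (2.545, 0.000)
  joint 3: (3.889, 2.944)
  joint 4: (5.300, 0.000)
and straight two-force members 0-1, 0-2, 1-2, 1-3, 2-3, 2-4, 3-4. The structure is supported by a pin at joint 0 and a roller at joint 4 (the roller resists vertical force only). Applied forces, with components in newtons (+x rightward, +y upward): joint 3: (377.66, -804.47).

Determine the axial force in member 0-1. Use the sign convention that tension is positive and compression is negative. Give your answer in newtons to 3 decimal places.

-4.722

N=5 nodes, M=7 members, R=3 reactions → 2N=10, M+R=10
member 0 (0-1): L=3.3431, (cx,cy)=(0.3676,0.9300)
member 1 (0-2): L=2.5450, (cx,cy)=(1.0000,0.0000)
member 2 (1-2): L=3.3761, (cx,cy)=(0.3898,-0.9209)
member 3 (1-3): L=2.6651, (cx,cy)=(0.9981,-0.0619)
member 4 (2-3): L=3.2363, (cx,cy)=(0.4153,0.9097)
member 5 (2-4): L=2.7550, (cx,cy)=(1.0000,0.0000)
member 6 (3-4): L=3.2647, (cx,cy)=(0.4322,-0.9018)
solve A·x = −loads:
  F[0-1] = -4.7224 N (compression)
  F[0-2] = +379.3961 N (tension)
  F[1-2] = +5.0176 N (tension)
  F[1-3] = -3.6991 N (compression)
  F[2-3] = -5.0795 N (compression)
  F[2-4] = +383.4614 N (tension)
  F[3-4] = -887.2248 N (compression)
  Rx@0 = -377.6600 N
  Ry@0 = +4.3917 N
  Ry@4 = +800.0783 N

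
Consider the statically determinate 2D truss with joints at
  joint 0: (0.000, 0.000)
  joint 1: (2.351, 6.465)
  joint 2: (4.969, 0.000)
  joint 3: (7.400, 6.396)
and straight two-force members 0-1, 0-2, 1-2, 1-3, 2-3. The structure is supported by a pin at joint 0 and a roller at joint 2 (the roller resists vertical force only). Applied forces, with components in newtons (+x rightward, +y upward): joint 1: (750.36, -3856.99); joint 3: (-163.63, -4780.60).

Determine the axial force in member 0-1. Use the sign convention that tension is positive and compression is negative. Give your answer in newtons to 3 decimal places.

1141.061

N=4 nodes, M=5 members, R=3 reactions → 2N=8, M+R=8
member 0 (0-1): L=6.8792, (cx,cy)=(0.3418,0.9398)
member 1 (0-2): L=4.9690, (cx,cy)=(1.0000,0.0000)
member 2 (1-2): L=6.9750, (cx,cy)=(0.3753,-0.9269)
member 3 (1-3): L=5.0495, (cx,cy)=(0.9999,-0.0137)
member 4 (2-3): L=6.8424, (cx,cy)=(0.3553,0.9348)
solve A·x = −loads:
  F[0-1] = +1141.0605 N (tension)
  F[0-2] = +196.7672 N (tension)
  F[1-2] = -5342.4300 N (compression)
  F[1-3] = +1644.9966 N (tension)
  F[2-3] = -5090.2156 N (compression)
  Rx@0 = -586.7300 N
  Ry@0 = -1072.3563 N
  Ry@2 = +9709.9463 N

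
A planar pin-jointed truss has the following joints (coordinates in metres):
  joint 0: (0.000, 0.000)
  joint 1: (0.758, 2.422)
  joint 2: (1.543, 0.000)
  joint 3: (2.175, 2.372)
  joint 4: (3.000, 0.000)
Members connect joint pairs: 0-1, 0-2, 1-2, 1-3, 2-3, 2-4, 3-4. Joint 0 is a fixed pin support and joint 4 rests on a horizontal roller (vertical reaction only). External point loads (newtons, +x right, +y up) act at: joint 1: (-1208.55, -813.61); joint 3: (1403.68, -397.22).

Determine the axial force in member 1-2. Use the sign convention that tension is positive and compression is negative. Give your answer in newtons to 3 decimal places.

N=5 nodes, M=7 members, R=3 reactions → 2N=10, M+R=10
member 0 (0-1): L=2.5378, (cx,cy)=(0.2987,0.9544)
member 1 (0-2): L=1.5430, (cx,cy)=(1.0000,0.0000)
member 2 (1-2): L=2.5460, (cx,cy)=(0.3083,-0.9513)
member 3 (1-3): L=1.4179, (cx,cy)=(0.9994,-0.0353)
member 4 (2-3): L=2.4548, (cx,cy)=(0.2575,0.9663)
member 5 (2-4): L=1.4570, (cx,cy)=(1.0000,0.0000)
member 6 (3-4): L=2.5114, (cx,cy)=(0.3285,-0.9445)
solve A·x = −loads:
  F[0-1] = -611.0241 N (compression)
  F[0-2] = +377.6300 N (tension)
  F[1-2] = -283.5827 N (compression)
  F[1-3] = +1114.1779 N (tension)
  F[2-3] = +279.1785 N (tension)
  F[2-4] = +218.3179 N (tension)
  F[3-4] = -664.5796 N (compression)
  Rx@0 = -195.1300 N
  Ry@0 = +583.1331 N
  Ry@4 = +627.6969 N

-283.583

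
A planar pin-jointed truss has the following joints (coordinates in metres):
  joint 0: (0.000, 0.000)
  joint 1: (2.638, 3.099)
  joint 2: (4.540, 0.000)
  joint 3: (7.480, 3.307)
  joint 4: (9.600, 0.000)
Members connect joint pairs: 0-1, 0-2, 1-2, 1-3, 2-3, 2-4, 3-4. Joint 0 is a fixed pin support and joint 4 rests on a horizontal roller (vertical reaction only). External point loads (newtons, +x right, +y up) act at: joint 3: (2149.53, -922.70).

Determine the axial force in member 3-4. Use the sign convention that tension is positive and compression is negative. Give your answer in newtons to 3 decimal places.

-1733.540

N=5 nodes, M=7 members, R=3 reactions → 2N=10, M+R=10
member 0 (0-1): L=4.0697, (cx,cy)=(0.6482,0.7615)
member 1 (0-2): L=4.5400, (cx,cy)=(1.0000,0.0000)
member 2 (1-2): L=3.6361, (cx,cy)=(0.5231,-0.8523)
member 3 (1-3): L=4.8465, (cx,cy)=(0.9991,0.0429)
member 4 (2-3): L=4.4249, (cx,cy)=(0.6644,0.7474)
member 5 (2-4): L=5.0600, (cx,cy)=(1.0000,0.0000)
member 6 (3-4): L=3.9282, (cx,cy)=(0.5397,-0.8419)
solve A·x = −loads:
  F[0-1] = +704.8259 N (tension)
  F[0-2] = +1692.6637 N (tension)
  F[1-2] = -591.1161 N (compression)
  F[1-3] = +766.7764 N (tension)
  F[2-3] = +674.1026 N (tension)
  F[2-4] = +935.5729 N (tension)
  F[3-4] = -1733.5399 N (compression)
  Rx@0 = -2149.5300 N
  Ry@0 = -536.7054 N
  Ry@4 = +1459.4054 N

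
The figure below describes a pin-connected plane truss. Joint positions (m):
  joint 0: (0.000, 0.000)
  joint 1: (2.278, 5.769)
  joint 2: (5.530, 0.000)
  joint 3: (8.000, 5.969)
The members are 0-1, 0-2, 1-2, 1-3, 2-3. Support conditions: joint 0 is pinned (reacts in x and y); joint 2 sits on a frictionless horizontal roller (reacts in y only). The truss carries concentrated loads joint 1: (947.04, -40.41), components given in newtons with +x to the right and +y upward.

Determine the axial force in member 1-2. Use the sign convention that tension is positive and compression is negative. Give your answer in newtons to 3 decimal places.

N=4 nodes, M=5 members, R=3 reactions → 2N=8, M+R=8
member 0 (0-1): L=6.2025, (cx,cy)=(0.3673,0.9301)
member 1 (0-2): L=5.5300, (cx,cy)=(1.0000,0.0000)
member 2 (1-2): L=6.6225, (cx,cy)=(0.4911,-0.8711)
member 3 (1-3): L=5.7255, (cx,cy)=(0.9994,0.0349)
member 4 (2-3): L=6.4599, (cx,cy)=(0.3824,0.9240)
solve A·x = −loads:
  F[0-1] = +1036.6547 N (tension)
  F[0-2] = +566.3047 N (tension)
  F[1-2] = -1153.2367 N (compression)
  F[1-3] = +0.0000 N (tension)
  F[2-3] = -0.0000 N (compression)
  Rx@0 = -947.0400 N
  Ry@0 = -964.2062 N
  Ry@2 = +1004.6162 N

-1153.237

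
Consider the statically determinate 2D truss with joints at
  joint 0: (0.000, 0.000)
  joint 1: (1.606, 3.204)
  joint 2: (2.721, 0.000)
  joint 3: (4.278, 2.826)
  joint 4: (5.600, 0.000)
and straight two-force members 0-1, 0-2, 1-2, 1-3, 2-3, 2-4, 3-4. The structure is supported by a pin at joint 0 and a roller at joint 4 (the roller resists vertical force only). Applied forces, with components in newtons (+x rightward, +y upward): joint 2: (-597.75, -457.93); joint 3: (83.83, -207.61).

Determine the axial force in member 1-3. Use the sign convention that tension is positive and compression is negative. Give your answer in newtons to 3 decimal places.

N=5 nodes, M=7 members, R=3 reactions → 2N=10, M+R=10
member 0 (0-1): L=3.5840, (cx,cy)=(0.4481,0.8940)
member 1 (0-2): L=2.7210, (cx,cy)=(1.0000,0.0000)
member 2 (1-2): L=3.3925, (cx,cy)=(0.3287,-0.9444)
member 3 (1-3): L=2.6986, (cx,cy)=(0.9901,-0.1401)
member 4 (2-3): L=3.2265, (cx,cy)=(0.4826,0.8759)
member 5 (2-4): L=2.8790, (cx,cy)=(1.0000,0.0000)
member 6 (3-4): L=3.1199, (cx,cy)=(0.4237,-0.9058)
solve A·x = −loads:
  F[0-1] = -270.8468 N (compression)
  F[0-2] = -392.5519 N (compression)
  F[1-2] = +288.7705 N (tension)
  F[1-3] = -218.4316 N (compression)
  F[2-3] = +211.4512 N (tension)
  F[2-4] = +198.0700 N (tension)
  F[3-4] = -467.4466 N (compression)
  Rx@0 = +513.9200 N
  Ry@0 = +242.1317 N
  Ry@4 = +423.4083 N

-218.432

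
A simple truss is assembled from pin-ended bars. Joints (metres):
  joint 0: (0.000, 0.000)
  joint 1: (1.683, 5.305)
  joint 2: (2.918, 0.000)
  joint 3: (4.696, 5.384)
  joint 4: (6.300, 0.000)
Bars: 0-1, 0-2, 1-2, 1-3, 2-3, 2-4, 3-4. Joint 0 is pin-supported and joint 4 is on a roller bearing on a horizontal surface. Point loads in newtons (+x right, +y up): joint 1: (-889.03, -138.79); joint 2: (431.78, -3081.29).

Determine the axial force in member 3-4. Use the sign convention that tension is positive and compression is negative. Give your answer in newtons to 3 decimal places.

N=5 nodes, M=7 members, R=3 reactions → 2N=10, M+R=10
member 0 (0-1): L=5.5656, (cx,cy)=(0.3024,0.9532)
member 1 (0-2): L=2.9180, (cx,cy)=(1.0000,0.0000)
member 2 (1-2): L=5.4469, (cx,cy)=(0.2267,-0.9740)
member 3 (1-3): L=3.0140, (cx,cy)=(0.9997,0.0262)
member 4 (2-3): L=5.6700, (cx,cy)=(0.3136,0.9496)
member 5 (2-4): L=3.3820, (cx,cy)=(1.0000,0.0000)
member 6 (3-4): L=5.6179, (cx,cy)=(0.2855,-0.9584)
solve A·x = −loads:
  F[0-1] = -2627.4583 N (compression)
  F[0-2] = +337.2807 N (tension)
  F[1-2] = +2416.7085 N (tension)
  F[1-3] = -453.6120 N (compression)
  F[2-3] = +766.1661 N (tension)
  F[2-4] = +213.2010 N (tension)
  F[3-4] = -746.7157 N (compression)
  Rx@0 = +457.2500 N
  Ry@0 = +2504.4477 N
  Ry@4 = +715.6323 N

-746.716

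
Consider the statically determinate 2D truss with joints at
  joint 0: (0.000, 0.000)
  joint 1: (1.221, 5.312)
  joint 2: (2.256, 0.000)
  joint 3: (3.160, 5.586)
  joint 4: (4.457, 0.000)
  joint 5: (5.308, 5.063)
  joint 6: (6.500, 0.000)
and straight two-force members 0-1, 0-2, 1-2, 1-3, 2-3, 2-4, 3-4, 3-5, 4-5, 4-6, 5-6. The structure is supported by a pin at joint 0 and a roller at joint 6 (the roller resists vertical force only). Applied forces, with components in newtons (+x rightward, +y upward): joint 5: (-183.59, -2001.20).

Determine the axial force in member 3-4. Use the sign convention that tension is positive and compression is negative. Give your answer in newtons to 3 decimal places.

N=7 nodes, M=11 members, R=3 reactions → 2N=14, M+R=14
member 0 (0-1): L=5.4505, (cx,cy)=(0.2240,0.9746)
member 1 (0-2): L=2.2560, (cx,cy)=(1.0000,0.0000)
member 2 (1-2): L=5.4119, (cx,cy)=(0.1912,-0.9815)
member 3 (1-3): L=1.9583, (cx,cy)=(0.9902,0.1399)
member 4 (2-3): L=5.6587, (cx,cy)=(0.1598,0.9872)
member 5 (2-4): L=2.2010, (cx,cy)=(1.0000,0.0000)
member 6 (3-4): L=5.7346, (cx,cy)=(0.2262,-0.9741)
member 7 (3-5): L=2.2108, (cx,cy)=(0.9716,-0.2366)
member 8 (4-5): L=5.1340, (cx,cy)=(0.1658,0.9862)
member 9 (4-6): L=2.0430, (cx,cy)=(1.0000,0.0000)
member 10 (5-6): L=5.2014, (cx,cy)=(0.2292,-0.9734)
solve A·x = −loads:
  F[0-1] = -523.2909 N (compression)
  F[0-2] = -66.3649 N (compression)
  F[1-2] = +489.2354 N (tension)
  F[1-3] = -212.8834 N (compression)
  F[2-3] = -486.4528 N (compression)
  F[2-4] = +104.9123 N (tension)
  F[3-4] = +631.3657 N (tension)
  F[3-5] = -443.8994 N (compression)
  F[4-5] = -623.6324 N (compression)
  F[4-6] = +351.0804 N (tension)
  F[5-6] = -1531.9789 N (compression)
  Rx@0 = +183.5900 N
  Ry@0 = +509.9918 N
  Ry@6 = +1491.2082 N

631.366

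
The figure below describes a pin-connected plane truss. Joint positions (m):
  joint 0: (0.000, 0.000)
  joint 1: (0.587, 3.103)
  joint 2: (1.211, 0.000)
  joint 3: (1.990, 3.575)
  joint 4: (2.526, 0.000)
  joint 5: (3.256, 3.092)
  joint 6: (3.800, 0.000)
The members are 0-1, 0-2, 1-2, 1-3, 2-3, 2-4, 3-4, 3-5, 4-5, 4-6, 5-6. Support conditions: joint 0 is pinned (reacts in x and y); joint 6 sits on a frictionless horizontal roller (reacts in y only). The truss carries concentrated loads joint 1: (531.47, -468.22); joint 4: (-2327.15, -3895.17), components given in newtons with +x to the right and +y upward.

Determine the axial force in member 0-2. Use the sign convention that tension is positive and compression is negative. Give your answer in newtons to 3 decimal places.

-1555.846

N=7 nodes, M=11 members, R=3 reactions → 2N=14, M+R=14
member 0 (0-1): L=3.1580, (cx,cy)=(0.1859,0.9826)
member 1 (0-2): L=1.2110, (cx,cy)=(1.0000,0.0000)
member 2 (1-2): L=3.1651, (cx,cy)=(0.1971,-0.9804)
member 3 (1-3): L=1.4803, (cx,cy)=(0.9478,0.3189)
member 4 (2-3): L=3.6589, (cx,cy)=(0.2129,0.9771)
member 5 (2-4): L=1.3150, (cx,cy)=(1.0000,0.0000)
member 6 (3-4): L=3.6150, (cx,cy)=(0.1483,-0.9889)
member 7 (3-5): L=1.3550, (cx,cy)=(0.9343,-0.3565)
member 8 (4-5): L=3.1770, (cx,cy)=(0.2298,0.9732)
member 9 (4-6): L=1.2740, (cx,cy)=(1.0000,0.0000)
member 10 (5-6): L=3.1395, (cx,cy)=(0.1733,-0.9849)
solve A·x = −loads:
  F[0-1] = -1290.2977 N (compression)
  F[0-2] = -1555.8457 N (compression)
  F[1-2] = +516.0113 N (tension)
  F[1-3] = -921.1163 N (compression)
  F[2-3] = -517.7546 N (compression)
  F[2-4] = -1343.8815 N (compression)
  F[3-4] = +1259.9240 N (tension)
  F[3-5] = -1252.3447 N (compression)
  F[4-5] = +2722.0038 N (tension)
  F[4-6] = +544.6295 N (tension)
  F[5-6] = -3143.1232 N (compression)
  Rx@0 = +1795.6800 N
  Ry@0 = +1267.8121 N
  Ry@6 = +3095.5779 N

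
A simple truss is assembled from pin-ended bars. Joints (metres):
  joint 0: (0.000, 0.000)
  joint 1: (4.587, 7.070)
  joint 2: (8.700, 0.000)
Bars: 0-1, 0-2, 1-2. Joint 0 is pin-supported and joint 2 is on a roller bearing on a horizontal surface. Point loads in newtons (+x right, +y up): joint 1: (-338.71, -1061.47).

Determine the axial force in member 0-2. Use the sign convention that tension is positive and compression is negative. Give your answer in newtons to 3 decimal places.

165.451

N=3 nodes, M=3 members, R=3 reactions → 2N=6, M+R=6
member 0 (0-1): L=8.4277, (cx,cy)=(0.5443,0.8389)
member 1 (0-2): L=8.7000, (cx,cy)=(1.0000,0.0000)
member 2 (1-2): L=8.1793, (cx,cy)=(0.5029,-0.8644)
solve A·x = −loads:
  F[0-1] = -926.2913 N (compression)
  F[0-2] = +165.4510 N (tension)
  F[1-2] = -329.0252 N (compression)
  Rx@0 = +338.7100 N
  Ry@0 = +777.0696 N
  Ry@2 = +284.4004 N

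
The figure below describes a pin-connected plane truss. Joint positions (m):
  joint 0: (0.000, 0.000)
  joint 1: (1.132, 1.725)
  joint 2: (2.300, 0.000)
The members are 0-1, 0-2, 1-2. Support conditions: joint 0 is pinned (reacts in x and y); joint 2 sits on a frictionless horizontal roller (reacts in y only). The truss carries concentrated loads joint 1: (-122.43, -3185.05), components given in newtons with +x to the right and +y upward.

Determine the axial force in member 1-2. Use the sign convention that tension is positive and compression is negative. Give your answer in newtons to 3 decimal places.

N=3 nodes, M=3 members, R=3 reactions → 2N=6, M+R=6
member 0 (0-1): L=2.0633, (cx,cy)=(0.5486,0.8361)
member 1 (0-2): L=2.3000, (cx,cy)=(1.0000,0.0000)
member 2 (1-2): L=2.0832, (cx,cy)=(0.5607,-0.8280)
solve A·x = −loads:
  F[0-1] = -2044.4519 N (compression)
  F[0-2] = +999.2501 N (tension)
  F[1-2] = -1782.2501 N (compression)
  Rx@0 = +122.4300 N
  Ry@0 = +1709.2740 N
  Ry@2 = +1475.7760 N

-1782.250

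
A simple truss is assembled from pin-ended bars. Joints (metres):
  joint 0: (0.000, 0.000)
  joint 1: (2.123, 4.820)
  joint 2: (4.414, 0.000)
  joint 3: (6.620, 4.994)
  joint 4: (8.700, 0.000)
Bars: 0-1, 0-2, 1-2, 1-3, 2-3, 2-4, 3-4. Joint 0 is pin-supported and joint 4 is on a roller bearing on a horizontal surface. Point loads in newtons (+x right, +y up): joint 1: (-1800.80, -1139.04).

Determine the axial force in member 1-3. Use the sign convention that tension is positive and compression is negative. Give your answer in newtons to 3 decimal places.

628.907

N=5 nodes, M=7 members, R=3 reactions → 2N=10, M+R=10
member 0 (0-1): L=5.2668, (cx,cy)=(0.4031,0.9152)
member 1 (0-2): L=4.4140, (cx,cy)=(1.0000,0.0000)
member 2 (1-2): L=5.3368, (cx,cy)=(0.4293,-0.9032)
member 3 (1-3): L=4.5004, (cx,cy)=(0.9993,0.0387)
member 4 (2-3): L=5.4595, (cx,cy)=(0.4041,0.9147)
member 5 (2-4): L=4.2860, (cx,cy)=(1.0000,0.0000)
member 6 (3-4): L=5.4098, (cx,cy)=(0.3845,-0.9231)
solve A·x = −loads:
  F[0-1] = -2031.0882 N (compression)
  F[0-2] = -982.0916 N (compression)
  F[1-2] = +823.8201 N (tension)
  F[1-3] = +628.9073 N (tension)
  F[2-3] = -813.4071 N (compression)
  F[2-4] = -299.7685 N (compression)
  F[3-4] = +779.6642 N (tension)
  Rx@0 = +1800.8000 N
  Ry@0 = +1858.7727 N
  Ry@4 = -719.7327 N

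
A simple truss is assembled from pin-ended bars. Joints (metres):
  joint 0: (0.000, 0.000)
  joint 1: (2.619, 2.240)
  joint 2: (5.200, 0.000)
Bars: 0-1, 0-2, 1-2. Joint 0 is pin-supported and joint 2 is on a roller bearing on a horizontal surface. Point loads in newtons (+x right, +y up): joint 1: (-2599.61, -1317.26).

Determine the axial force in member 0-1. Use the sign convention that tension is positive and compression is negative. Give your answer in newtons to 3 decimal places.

N=3 nodes, M=3 members, R=3 reactions → 2N=6, M+R=6
member 0 (0-1): L=3.4463, (cx,cy)=(0.7600,0.6500)
member 1 (0-2): L=5.2000, (cx,cy)=(1.0000,0.0000)
member 2 (1-2): L=3.4175, (cx,cy)=(0.7552,-0.6555)
solve A·x = −loads:
  F[0-1] = -2728.7808 N (compression)
  F[0-2] = -525.8660 N (compression)
  F[1-2] = +696.2944 N (tension)
  Rx@0 = +2599.6100 N
  Ry@0 = +1773.6489 N
  Ry@2 = -456.3889 N

-2728.781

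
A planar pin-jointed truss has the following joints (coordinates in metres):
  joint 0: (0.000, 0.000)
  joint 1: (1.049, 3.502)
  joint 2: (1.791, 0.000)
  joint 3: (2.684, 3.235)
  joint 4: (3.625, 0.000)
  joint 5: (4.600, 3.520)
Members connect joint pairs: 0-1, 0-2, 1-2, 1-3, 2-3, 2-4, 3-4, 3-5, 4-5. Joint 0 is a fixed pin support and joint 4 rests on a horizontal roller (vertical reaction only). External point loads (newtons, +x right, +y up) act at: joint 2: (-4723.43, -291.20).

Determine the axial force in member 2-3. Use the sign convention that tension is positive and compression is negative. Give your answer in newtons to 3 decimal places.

136.032

N=6 nodes, M=9 members, R=3 reactions → 2N=12, M+R=12
member 0 (0-1): L=3.6557, (cx,cy)=(0.2869,0.9579)
member 1 (0-2): L=1.7910, (cx,cy)=(1.0000,0.0000)
member 2 (1-2): L=3.5797, (cx,cy)=(0.2073,-0.9783)
member 3 (1-3): L=1.6567, (cx,cy)=(0.9869,-0.1612)
member 4 (2-3): L=3.3560, (cx,cy)=(0.2661,0.9639)
member 5 (2-4): L=1.8340, (cx,cy)=(1.0000,0.0000)
member 6 (3-4): L=3.3691, (cx,cy)=(0.2793,-0.9602)
member 7 (3-5): L=1.9371, (cx,cy)=(0.9891,0.1471)
member 8 (4-5): L=3.6525, (cx,cy)=(0.2669,0.9637)
solve A·x = −loads:
  F[0-1] = -153.7947 N (compression)
  F[0-2] = -4679.2992 N (compression)
  F[1-2] = +163.6260 N (tension)
  F[1-3] = -79.0806 N (compression)
  F[2-3] = +136.0319 N (tension)
  F[2-4] = +41.8499 N (tension)
  F[3-4] = -149.8360 N (compression)
  F[3-5] = -0.0000 N (tension)
  F[4-5] = -0.0000 N (tension)
  Rx@0 = +4723.4300 N
  Ry@0 = +147.3271 N
  Ry@4 = +143.8729 N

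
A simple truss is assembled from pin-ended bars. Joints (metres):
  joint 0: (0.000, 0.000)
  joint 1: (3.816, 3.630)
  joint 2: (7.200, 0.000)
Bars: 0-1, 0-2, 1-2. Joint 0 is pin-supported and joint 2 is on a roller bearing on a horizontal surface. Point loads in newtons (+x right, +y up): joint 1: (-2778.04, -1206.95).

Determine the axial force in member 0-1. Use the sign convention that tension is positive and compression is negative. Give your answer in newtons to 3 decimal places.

-2855.166

N=3 nodes, M=3 members, R=3 reactions → 2N=6, M+R=6
member 0 (0-1): L=5.2668, (cx,cy)=(0.7245,0.6892)
member 1 (0-2): L=7.2000, (cx,cy)=(1.0000,0.0000)
member 2 (1-2): L=4.9627, (cx,cy)=(0.6819,-0.7315)
solve A·x = −loads:
  F[0-1] = -2855.1664 N (compression)
  F[0-2] = -709.3458 N (compression)
  F[1-2] = +1040.2682 N (tension)
  Rx@0 = +2778.0400 N
  Ry@0 = +1967.8617 N
  Ry@2 = -760.9117 N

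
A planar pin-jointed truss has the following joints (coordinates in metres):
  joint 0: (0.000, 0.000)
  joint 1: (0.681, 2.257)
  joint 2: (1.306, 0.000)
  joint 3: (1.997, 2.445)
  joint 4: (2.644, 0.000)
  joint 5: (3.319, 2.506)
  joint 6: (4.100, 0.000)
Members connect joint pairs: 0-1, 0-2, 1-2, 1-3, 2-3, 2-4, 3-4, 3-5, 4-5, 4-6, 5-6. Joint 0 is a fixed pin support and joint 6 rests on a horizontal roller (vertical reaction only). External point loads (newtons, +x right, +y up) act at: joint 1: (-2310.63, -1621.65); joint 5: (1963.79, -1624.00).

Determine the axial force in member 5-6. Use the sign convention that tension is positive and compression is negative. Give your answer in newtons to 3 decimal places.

-1584.076

N=7 nodes, M=11 members, R=3 reactions → 2N=14, M+R=14
member 0 (0-1): L=2.3575, (cx,cy)=(0.2889,0.9574)
member 1 (0-2): L=1.3060, (cx,cy)=(1.0000,0.0000)
member 2 (1-2): L=2.3419, (cx,cy)=(0.2669,-0.9637)
member 3 (1-3): L=1.3294, (cx,cy)=(0.9899,0.1414)
member 4 (2-3): L=2.5408, (cx,cy)=(0.2720,0.9623)
member 5 (2-4): L=1.3380, (cx,cy)=(1.0000,0.0000)
member 6 (3-4): L=2.5292, (cx,cy)=(0.2558,-0.9667)
member 7 (3-5): L=1.3234, (cx,cy)=(0.9989,0.0461)
member 8 (4-5): L=2.5953, (cx,cy)=(0.2601,0.9656)
member 9 (4-6): L=1.4560, (cx,cy)=(1.0000,0.0000)
member 10 (5-6): L=2.6249, (cx,cy)=(0.2975,-0.9547)
solve A·x = −loads:
  F[0-1] = -1810.4989 N (compression)
  F[0-2] = +176.1502 N (tension)
  F[1-2] = +366.3639 N (tension)
  F[1-3] = +1707.0236 N (tension)
  F[2-3] = -366.9063 N (compression)
  F[2-4] = +373.7085 N (tension)
  F[3-4] = +189.0969 N (tension)
  F[3-5] = +1543.3478 N (tension)
  F[4-5] = -189.3200 N (compression)
  F[4-6] = +471.3217 N (tension)
  F[5-6] = -1584.0756 N (compression)
  Rx@0 = +346.8400 N
  Ry@0 = +1733.3170 N
  Ry@6 = +1512.3330 N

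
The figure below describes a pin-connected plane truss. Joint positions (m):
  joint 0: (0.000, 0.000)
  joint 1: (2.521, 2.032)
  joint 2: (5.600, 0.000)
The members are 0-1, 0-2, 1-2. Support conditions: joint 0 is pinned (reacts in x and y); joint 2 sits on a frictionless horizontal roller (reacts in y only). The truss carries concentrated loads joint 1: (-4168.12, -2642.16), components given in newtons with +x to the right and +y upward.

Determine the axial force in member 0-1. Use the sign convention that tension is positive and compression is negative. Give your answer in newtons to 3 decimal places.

-4724.935

N=3 nodes, M=3 members, R=3 reactions → 2N=6, M+R=6
member 0 (0-1): L=3.2380, (cx,cy)=(0.7786,0.6276)
member 1 (0-2): L=5.6000, (cx,cy)=(1.0000,0.0000)
member 2 (1-2): L=3.6891, (cx,cy)=(0.8346,-0.5508)
solve A·x = −loads:
  F[0-1] = -4724.9352 N (compression)
  F[0-2] = -489.4099 N (compression)
  F[1-2] = +586.3817 N (tension)
  Rx@0 = +4168.1200 N
  Ry@0 = +2965.1483 N
  Ry@2 = -322.9883 N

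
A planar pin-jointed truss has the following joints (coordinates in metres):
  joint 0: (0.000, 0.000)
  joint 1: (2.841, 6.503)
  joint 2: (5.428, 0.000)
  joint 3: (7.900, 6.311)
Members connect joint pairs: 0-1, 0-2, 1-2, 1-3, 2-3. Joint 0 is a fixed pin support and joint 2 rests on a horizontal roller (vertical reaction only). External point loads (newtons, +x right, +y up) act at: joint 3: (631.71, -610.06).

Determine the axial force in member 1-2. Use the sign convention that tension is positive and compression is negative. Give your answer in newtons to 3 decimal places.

-1124.508

N=4 nodes, M=5 members, R=3 reactions → 2N=8, M+R=8
member 0 (0-1): L=7.0965, (cx,cy)=(0.4003,0.9164)
member 1 (0-2): L=5.4280, (cx,cy)=(1.0000,0.0000)
member 2 (1-2): L=6.9987, (cx,cy)=(0.3696,-0.9292)
member 3 (1-3): L=5.0626, (cx,cy)=(0.9993,-0.0379)
member 4 (2-3): L=6.7779, (cx,cy)=(0.3647,0.9311)
solve A·x = −loads:
  F[0-1] = +1104.6931 N (tension)
  F[0-2] = +189.4591 N (tension)
  F[1-2] = -1124.5081 N (compression)
  F[1-3] = +858.5328 N (tension)
  F[2-3] = -620.2220 N (compression)
  Rx@0 = -631.7100 N
  Ry@0 = -1012.3047 N
  Ry@2 = +1622.3647 N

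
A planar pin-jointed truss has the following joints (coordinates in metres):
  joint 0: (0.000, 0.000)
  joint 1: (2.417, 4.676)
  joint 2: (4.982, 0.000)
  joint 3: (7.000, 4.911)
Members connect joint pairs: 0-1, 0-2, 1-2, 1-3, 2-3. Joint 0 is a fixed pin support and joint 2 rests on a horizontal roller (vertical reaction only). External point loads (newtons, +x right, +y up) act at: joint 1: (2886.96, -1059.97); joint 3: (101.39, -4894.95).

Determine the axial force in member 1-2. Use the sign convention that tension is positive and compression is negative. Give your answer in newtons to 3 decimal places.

N=4 nodes, M=5 members, R=3 reactions → 2N=8, M+R=8
member 0 (0-1): L=5.2637, (cx,cy)=(0.4592,0.8883)
member 1 (0-2): L=4.9820, (cx,cy)=(1.0000,0.0000)
member 2 (1-2): L=5.3333, (cx,cy)=(0.4809,-0.8768)
member 3 (1-3): L=4.5890, (cx,cy)=(0.9987,0.0512)
member 4 (2-3): L=5.3094, (cx,cy)=(0.3801,0.9250)
solve A·x = −loads:
  F[0-1] = +4780.3540 N (tension)
  F[0-2] = +793.3071 N (tension)
  F[1-2] = -5926.2897 N (compression)
  F[1-3] = +2161.1055 N (tension)
  F[2-3] = -5411.7439 N (compression)
  Rx@0 = -2988.3500 N
  Ry@0 = -4246.5952 N
  Ry@2 = +10201.5152 N

-5926.290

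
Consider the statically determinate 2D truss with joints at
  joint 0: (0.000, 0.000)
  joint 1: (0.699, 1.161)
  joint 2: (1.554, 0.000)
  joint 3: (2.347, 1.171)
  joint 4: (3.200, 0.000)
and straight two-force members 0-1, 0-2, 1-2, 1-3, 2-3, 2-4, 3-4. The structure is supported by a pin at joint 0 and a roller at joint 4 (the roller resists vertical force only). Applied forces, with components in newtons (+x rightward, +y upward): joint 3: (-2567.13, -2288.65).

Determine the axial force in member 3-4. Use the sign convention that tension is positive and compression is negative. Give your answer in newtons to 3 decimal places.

-914.491

N=5 nodes, M=7 members, R=3 reactions → 2N=10, M+R=10
member 0 (0-1): L=1.3552, (cx,cy)=(0.5158,0.8567)
member 1 (0-2): L=1.5540, (cx,cy)=(1.0000,0.0000)
member 2 (1-2): L=1.4419, (cx,cy)=(0.5930,-0.8052)
member 3 (1-3): L=1.6480, (cx,cy)=(1.0000,0.0061)
member 4 (2-3): L=1.4142, (cx,cy)=(0.5607,0.8280)
member 5 (2-4): L=1.6460, (cx,cy)=(1.0000,0.0000)
member 6 (3-4): L=1.4487, (cx,cy)=(0.5888,-0.8083)
solve A·x = −loads:
  F[0-1] = -1808.6357 N (compression)
  F[0-2] = -1634.2405 N (compression)
  F[1-2] = +1908.7486 N (tension)
  F[1-3] = -2064.7889 N (compression)
  F[2-3] = -1856.2104 N (compression)
  F[2-4] = +538.4408 N (tension)
  F[3-4] = -914.4915 N (compression)
  Rx@0 = +2567.1300 N
  Ry@0 = +1549.4774 N
  Ry@4 = +739.1726 N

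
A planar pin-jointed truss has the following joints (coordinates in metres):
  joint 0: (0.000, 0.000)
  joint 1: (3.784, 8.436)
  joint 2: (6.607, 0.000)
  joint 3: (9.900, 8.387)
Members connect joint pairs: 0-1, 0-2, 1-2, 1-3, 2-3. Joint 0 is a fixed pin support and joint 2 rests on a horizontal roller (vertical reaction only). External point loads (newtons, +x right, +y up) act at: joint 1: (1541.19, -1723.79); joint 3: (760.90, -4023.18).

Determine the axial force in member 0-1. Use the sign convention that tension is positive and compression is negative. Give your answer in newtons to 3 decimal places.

4605.795

N=4 nodes, M=5 members, R=3 reactions → 2N=8, M+R=8
member 0 (0-1): L=9.2458, (cx,cy)=(0.4093,0.9124)
member 1 (0-2): L=6.6070, (cx,cy)=(1.0000,0.0000)
member 2 (1-2): L=8.8958, (cx,cy)=(0.3173,-0.9483)
member 3 (1-3): L=6.1162, (cx,cy)=(1.0000,-0.0080)
member 4 (2-3): L=9.0103, (cx,cy)=(0.3655,0.9308)
solve A·x = −loads:
  F[0-1] = +4605.7946 N (tension)
  F[0-2] = +417.0900 N (tension)
  F[1-2] = -6268.9066 N (compression)
  F[1-3] = +2333.2624 N (tension)
  F[2-3] = -4302.0930 N (compression)
  Rx@0 = -2302.0900 N
  Ry@0 = -4202.3944 N
  Ry@2 = +9949.3644 N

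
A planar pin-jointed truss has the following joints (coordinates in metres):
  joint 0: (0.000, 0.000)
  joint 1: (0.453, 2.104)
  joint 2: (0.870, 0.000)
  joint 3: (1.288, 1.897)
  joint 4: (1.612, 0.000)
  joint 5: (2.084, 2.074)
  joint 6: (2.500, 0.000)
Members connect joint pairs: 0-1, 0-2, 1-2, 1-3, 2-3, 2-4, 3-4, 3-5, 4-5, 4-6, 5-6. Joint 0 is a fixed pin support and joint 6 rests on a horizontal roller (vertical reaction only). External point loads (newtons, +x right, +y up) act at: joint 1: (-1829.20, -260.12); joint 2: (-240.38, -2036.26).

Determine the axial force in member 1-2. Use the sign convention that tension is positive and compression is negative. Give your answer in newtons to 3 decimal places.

N=7 nodes, M=11 members, R=3 reactions → 2N=14, M+R=14
member 0 (0-1): L=2.1522, (cx,cy)=(0.2105,0.9776)
member 1 (0-2): L=0.8700, (cx,cy)=(1.0000,0.0000)
member 2 (1-2): L=2.1449, (cx,cy)=(0.1944,-0.9809)
member 3 (1-3): L=0.8603, (cx,cy)=(0.9706,-0.2406)
member 4 (2-3): L=1.9425, (cx,cy)=(0.2152,0.9766)
member 5 (2-4): L=0.7420, (cx,cy)=(1.0000,0.0000)
member 6 (3-4): L=1.9245, (cx,cy)=(0.1684,-0.9857)
member 7 (3-5): L=0.8154, (cx,cy)=(0.9762,0.2171)
member 8 (4-5): L=2.1270, (cx,cy)=(0.2219,0.9751)
member 9 (4-6): L=0.8880, (cx,cy)=(1.0000,0.0000)
member 10 (5-6): L=2.1153, (cx,cy)=(0.1967,-0.9805)
solve A·x = −loads:
  F[0-1] = -3150.6638 N (compression)
  F[0-2] = -1406.4254 N (compression)
  F[1-2] = +2713.4439 N (tension)
  F[1-3] = +657.8463 N (tension)
  F[2-3] = -640.4140 N (compression)
  F[2-4] = -500.7103 N (compression)
  F[3-4] = +874.7794 N (tension)
  F[3-5] = +362.0665 N (tension)
  F[4-5] = -884.3410 N (compression)
  F[4-6] = -157.1939 N (compression)
  F[5-6] = +799.3119 N (tension)
  Rx@0 = +2069.5800 N
  Ry@0 = +3080.0825 N
  Ry@6 = -783.7025 N

2713.444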